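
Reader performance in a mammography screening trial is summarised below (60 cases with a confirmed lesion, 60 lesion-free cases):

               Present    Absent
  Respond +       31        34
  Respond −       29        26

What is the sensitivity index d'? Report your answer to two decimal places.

H = 31/60 = 0.5167
FA = 34/60 = 0.5667
z(H) = 0.0419
z(FA) = 0.1680
d' = z(H) − z(FA) = 0.0419 − 0.1680 = -0.1261

d' = -0.13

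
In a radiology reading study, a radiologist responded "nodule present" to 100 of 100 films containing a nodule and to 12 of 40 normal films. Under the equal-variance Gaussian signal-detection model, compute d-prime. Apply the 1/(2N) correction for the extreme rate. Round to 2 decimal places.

d-prime = 3.10

The hit rate is 100/100 = 1, so apply the 1/(2N) correction: H → 1 − 1/(2·100) = 0.99500.
z(H) = z(0.99500) = 2.576
z(FA) = z(0.30000) = -0.524
d' = 2.576 − (-0.524) = 3.100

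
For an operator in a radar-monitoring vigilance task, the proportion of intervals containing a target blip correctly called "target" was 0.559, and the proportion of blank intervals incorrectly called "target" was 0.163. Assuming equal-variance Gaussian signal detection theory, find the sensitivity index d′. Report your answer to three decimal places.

z(0.559) = 0.1484, z(0.163) = -0.9822
d' = z(H) − z(FA) = 0.1484 − (-0.9822) = 1.1306

d′ = 1.131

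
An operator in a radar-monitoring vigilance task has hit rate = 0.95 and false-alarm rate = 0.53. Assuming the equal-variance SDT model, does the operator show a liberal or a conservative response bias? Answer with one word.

liberal

z(H) = 1.645, z(FA) = 0.075
c = −½·(z(H) + z(FA)) = -0.860
c < 0 → liberal criterion (biased toward responding “yes”).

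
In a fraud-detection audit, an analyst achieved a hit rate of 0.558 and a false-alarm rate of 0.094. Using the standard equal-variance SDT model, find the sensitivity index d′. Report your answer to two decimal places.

z(H) = z(0.558) = 0.146
z(FA) = z(0.094) = -1.317
d' = z(H) − z(FA) = 0.146 − (-1.317) = 1.463

d′ = 1.46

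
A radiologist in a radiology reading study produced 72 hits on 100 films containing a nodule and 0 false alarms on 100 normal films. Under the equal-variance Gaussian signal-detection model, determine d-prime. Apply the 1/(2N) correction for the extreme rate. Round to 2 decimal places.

The false-alarm rate is 0/100 = 0, so apply the 1/(2N) correction: FA → 1/(2·100) = 0.00500.
z(H) = z(0.72000) = 0.583
z(FA) = z(0.00500) = -2.576
d' = 0.583 − (-2.576) = 3.159

d-prime = 3.16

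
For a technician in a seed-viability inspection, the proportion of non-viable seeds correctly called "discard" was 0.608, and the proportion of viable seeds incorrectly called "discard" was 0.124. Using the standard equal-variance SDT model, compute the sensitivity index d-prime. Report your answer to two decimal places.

d-prime = 1.43

z(H) = z(0.608) = 0.274
z(FA) = z(0.124) = -1.155
d' = z(H) − z(FA) = 0.274 − (-1.155) = 1.429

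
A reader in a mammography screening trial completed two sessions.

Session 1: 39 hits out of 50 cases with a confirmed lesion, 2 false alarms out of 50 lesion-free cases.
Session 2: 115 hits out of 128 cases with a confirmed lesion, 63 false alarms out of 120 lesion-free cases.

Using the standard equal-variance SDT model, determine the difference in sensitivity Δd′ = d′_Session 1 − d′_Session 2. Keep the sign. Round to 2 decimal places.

Session 1: z(0.7800) = 0.772, z(0.0400) = -1.751, d' = 2.523
Session 2: z(0.8984) = 1.272, z(0.5250) = 0.063, d' = 1.209
Δd' = d'_Session 1 − d'_Session 2 = 2.523 − 1.209 = 1.314
Session 1 has the higher sensitivity.

Δd′ = 1.31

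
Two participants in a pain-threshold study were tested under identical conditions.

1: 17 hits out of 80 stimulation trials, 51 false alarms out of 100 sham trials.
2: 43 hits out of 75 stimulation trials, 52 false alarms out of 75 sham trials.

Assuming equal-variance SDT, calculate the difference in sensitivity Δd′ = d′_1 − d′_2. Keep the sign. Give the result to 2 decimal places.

1: z(0.2125) = -0.798, z(0.5100) = 0.025, d' = -0.823
2: z(0.5733) = 0.185, z(0.6933) = 0.505, d' = -0.320
Δd' = d'_1 − d'_2 = -0.823 − (-0.320) = -0.503
2 has the higher sensitivity.

Δd′ = -0.50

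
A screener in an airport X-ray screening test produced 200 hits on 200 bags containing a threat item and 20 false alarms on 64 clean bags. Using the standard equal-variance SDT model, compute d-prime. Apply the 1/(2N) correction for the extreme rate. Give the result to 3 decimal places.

The hit rate is 200/200 = 1, so apply the 1/(2N) correction: H → 1 − 1/(2·200) = 0.99750.
z(H) = z(0.99750) = 2.8070
z(FA) = z(0.31250) = -0.4888
d' = 2.8070 − (-0.4888) = 3.2958

d-prime = 3.296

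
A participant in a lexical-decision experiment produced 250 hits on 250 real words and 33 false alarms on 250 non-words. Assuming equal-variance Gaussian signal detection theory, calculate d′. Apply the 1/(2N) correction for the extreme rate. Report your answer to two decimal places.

The hit rate is 250/250 = 1, so apply the 1/(2N) correction: H → 1 − 1/(2·250) = 0.99800.
z(H) = z(0.99800) = 2.878
z(FA) = z(0.13200) = -1.117
d' = 2.878 − (-1.117) = 3.995

d′ = 4.00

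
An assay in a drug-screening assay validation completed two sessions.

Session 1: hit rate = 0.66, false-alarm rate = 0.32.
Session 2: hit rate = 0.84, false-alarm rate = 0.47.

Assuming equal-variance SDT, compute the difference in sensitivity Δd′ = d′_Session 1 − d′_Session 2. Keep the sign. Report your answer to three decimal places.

Δd′ = -0.190

Session 1: z(0.66) = 0.4125, z(0.32) = -0.4677, d' = 0.8802
Session 2: z(0.84) = 0.9945, z(0.47) = -0.0753, d' = 1.0698
Δd' = d'_Session 1 − d'_Session 2 = 0.8802 − 1.0698 = -0.1896
Session 2 has the higher sensitivity.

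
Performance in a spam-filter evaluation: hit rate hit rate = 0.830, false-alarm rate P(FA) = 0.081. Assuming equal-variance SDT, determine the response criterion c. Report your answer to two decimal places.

z(H) = z(0.830) = 0.9542
z(FA) = z(0.081) = -1.3984
c = −½·[z(H) + z(FA)] = −0.5 × (0.9542 + (-1.3984)) = 0.2221
c > 0: the classifier has a conservative response bias.

c = 0.22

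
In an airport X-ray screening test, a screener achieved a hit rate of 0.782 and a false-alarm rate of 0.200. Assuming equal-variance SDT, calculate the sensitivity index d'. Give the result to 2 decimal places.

z(H) = 0.7790
z(FA) = -0.8416
d' = z(H) − z(FA) = 0.7790 − (-0.8416) = 1.6206

d' = 1.62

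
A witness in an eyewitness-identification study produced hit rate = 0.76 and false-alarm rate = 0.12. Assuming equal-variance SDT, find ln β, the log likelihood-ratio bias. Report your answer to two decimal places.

ln β = 0.44

Φ⁻¹(0.76) = 0.706, Φ⁻¹(0.12) = -1.175
ln β = −½·[z(H)² − z(FA)²] = −0.5 × (0.498 − 1.381) = 0.4415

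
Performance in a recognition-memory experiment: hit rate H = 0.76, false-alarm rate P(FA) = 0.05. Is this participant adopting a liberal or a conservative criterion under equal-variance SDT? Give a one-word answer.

z(H) = 0.706, z(FA) = -1.645
c = −½·(z(H) + z(FA)) = 0.4695
c > 0 → conservative criterion (biased toward responding “no”).

conservative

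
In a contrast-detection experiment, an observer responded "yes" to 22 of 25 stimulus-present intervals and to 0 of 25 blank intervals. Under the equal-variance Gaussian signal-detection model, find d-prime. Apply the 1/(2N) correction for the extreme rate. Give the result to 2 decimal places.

d-prime = 3.23

The false-alarm rate is 0/25 = 0, so apply the 1/(2N) correction: FA → 1/(2·25) = 0.02000.
z(H) = z(0.88000) = 1.175
z(FA) = z(0.02000) = -2.054
d' = 1.175 − (-2.054) = 3.229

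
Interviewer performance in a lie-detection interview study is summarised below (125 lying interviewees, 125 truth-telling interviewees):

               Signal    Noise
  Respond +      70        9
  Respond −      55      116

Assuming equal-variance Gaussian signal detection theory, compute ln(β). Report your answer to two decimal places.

ln β = 1.06

H = 70/125 = 0.5600
FA = 9/125 = 0.0720
z(0.5600) = 0.151, z(0.0720) = -1.461
ln β = −½·[z(H)² − z(FA)²] = −0.5 × (0.023 − 2.135) = 1.056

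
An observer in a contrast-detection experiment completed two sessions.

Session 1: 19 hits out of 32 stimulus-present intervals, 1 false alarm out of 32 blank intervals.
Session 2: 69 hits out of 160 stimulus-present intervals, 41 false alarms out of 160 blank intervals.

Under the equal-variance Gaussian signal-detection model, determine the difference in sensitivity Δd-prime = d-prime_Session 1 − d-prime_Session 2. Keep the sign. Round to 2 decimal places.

Δd-prime = 1.62

Session 1: z(0.5938) = 0.237, z(0.0312) = -1.863, d' = 2.100
Session 2: z(0.4313) = -0.173, z(0.2562) = -0.655, d' = 0.482
Δd' = d'_Session 1 − d'_Session 2 = 2.100 − 0.482 = 1.618
Session 1 has the higher sensitivity.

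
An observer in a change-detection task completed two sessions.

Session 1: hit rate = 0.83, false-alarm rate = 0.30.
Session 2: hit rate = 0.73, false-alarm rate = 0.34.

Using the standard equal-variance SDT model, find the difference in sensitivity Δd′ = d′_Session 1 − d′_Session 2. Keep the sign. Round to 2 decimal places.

Δd′ = 0.45

Session 1: z(0.83) = 0.954, z(0.30) = -0.524, d' = 1.478
Session 2: z(0.73) = 0.613, z(0.34) = -0.412, d' = 1.025
Δd' = d'_Session 1 − d'_Session 2 = 1.478 − 1.025 = 0.453
Session 1 has the higher sensitivity.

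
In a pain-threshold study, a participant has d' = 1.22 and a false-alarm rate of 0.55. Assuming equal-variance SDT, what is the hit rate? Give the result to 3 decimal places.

z(false-alarm rate) = z(0.55) = 0.1257
z(H) = z(FA) + d' = 0.1257 + 1.22 = 1.3457
hit rate = Φ(1.3457) = 0.9108

hit rate = 0.911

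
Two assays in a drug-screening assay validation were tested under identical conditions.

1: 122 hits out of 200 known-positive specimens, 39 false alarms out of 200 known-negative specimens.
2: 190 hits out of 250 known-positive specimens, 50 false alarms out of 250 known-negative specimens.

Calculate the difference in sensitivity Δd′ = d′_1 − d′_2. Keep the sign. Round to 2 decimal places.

Δd′ = -0.41

1: z(0.6100) = 0.279, z(0.1950) = -0.860, d' = 1.139
2: z(0.7600) = 0.706, z(0.2000) = -0.842, d' = 1.548
Δd' = d'_1 − d'_2 = 1.139 − 1.548 = -0.409
2 has the higher sensitivity.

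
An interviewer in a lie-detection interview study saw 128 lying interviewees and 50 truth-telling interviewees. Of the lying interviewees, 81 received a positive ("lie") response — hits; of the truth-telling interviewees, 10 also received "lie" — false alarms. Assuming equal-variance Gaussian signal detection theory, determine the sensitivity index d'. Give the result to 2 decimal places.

H = 81/128 = 0.6328
FA = 10/50 = 0.2000
z(0.6328) = 0.339, z(0.2000) = -0.842
d' = z(H) − z(FA) = 0.339 − (-0.842) = 1.181

d' = 1.18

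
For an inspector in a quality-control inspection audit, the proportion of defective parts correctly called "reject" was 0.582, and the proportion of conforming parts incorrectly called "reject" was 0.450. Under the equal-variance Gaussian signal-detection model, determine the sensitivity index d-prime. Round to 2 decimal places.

d-prime = 0.33

z(0.582) = 0.207, z(0.450) = -0.126
d' = z(H) − z(FA) = 0.207 − (-0.126) = 0.333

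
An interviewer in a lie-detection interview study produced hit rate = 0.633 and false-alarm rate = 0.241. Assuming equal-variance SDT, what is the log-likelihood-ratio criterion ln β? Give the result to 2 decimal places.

ln β = 0.19

z(H) = z(0.633) = 0.340
z(FA) = z(0.241) = -0.703
ln β = −½·[z(H)² − z(FA)²] = −0.5 × (0.116 − 0.494) = 0.189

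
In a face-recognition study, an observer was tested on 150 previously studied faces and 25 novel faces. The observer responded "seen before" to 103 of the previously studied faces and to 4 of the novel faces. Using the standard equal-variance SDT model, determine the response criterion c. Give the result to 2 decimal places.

c = 0.25

H = 103/150 = 0.6867
FA = 4/25 = 0.1600
z(0.6867) = 0.4865, z(0.1600) = -0.9945
c = −½·[z(H) + z(FA)] = −0.5 × (0.4865 + (-0.9945)) = 0.2540
c > 0: the observer has a conservative response bias.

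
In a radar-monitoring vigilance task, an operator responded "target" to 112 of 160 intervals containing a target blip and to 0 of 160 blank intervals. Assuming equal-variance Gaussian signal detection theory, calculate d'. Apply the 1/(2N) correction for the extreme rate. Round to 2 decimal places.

d' = 3.26

The false-alarm rate is 0/160 = 0, so apply the 1/(2N) correction: FA → 1/(2·160) = 0.00313.
z(H) = z(0.70000) = 0.524
z(FA) = z(0.00313) = -2.734
d' = 0.524 − (-2.734) = 3.258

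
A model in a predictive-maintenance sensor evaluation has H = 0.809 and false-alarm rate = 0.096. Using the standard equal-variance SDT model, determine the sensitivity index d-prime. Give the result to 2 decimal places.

z(H) = 0.8742
z(FA) = -1.3047
d' = z(H) − z(FA) = 0.8742 − (-1.3047) = 2.1789

d-prime = 2.18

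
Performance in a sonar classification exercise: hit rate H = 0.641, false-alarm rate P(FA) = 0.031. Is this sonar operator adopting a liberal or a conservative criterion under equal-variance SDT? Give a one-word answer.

conservative

z(H) = 0.361, z(FA) = -1.866
c = −½·(z(H) + z(FA)) = 0.7525
c > 0 → conservative criterion (biased toward responding “no”).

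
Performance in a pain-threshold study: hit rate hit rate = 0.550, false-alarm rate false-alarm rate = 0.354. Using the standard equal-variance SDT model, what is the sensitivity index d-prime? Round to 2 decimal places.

d-prime = 0.50

z(H) = 0.126
z(FA) = -0.375
d' = z(H) − z(FA) = 0.126 − (-0.375) = 0.501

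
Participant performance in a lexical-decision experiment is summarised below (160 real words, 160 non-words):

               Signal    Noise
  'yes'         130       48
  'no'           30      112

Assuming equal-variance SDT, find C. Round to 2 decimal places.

C = -0.18

H = 130/160 = 0.8125
FA = 48/160 = 0.3000
z(0.8125) = 0.887, z(0.3000) = -0.524
c = −½·[z(H) + z(FA)] = −0.5 × (0.887 + (-0.524)) = -0.1815
c < 0: the participant has a liberal response bias.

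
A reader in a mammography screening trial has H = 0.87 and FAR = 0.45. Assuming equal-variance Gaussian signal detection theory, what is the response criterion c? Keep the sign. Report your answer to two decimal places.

z(H) = 1.126
z(FA) = -0.126
c = −½·[z(H) + z(FA)] = −0.5 × (1.126 + (-0.126)) = -0.500

c = -0.50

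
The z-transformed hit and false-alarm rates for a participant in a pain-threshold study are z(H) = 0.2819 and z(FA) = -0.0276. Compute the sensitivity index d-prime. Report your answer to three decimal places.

d-prime = 0.310

d' = z(H) − z(FA) = 0.2819 − (-0.0276) = 0.3095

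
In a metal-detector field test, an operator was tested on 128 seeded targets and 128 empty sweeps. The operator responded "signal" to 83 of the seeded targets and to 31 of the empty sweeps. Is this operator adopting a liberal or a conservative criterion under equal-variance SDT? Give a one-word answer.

z(H) = 0.381, z(FA) = -0.699
c = −½·(z(H) + z(FA)) = 0.159
c > 0 → conservative criterion (biased toward responding “no”).

conservative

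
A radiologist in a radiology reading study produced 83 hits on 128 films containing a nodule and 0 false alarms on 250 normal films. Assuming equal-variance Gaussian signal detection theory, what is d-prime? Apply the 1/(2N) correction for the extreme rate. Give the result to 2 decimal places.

d-prime = 3.26

The false-alarm rate is 0/250 = 0, so apply the 1/(2N) correction: FA → 1/(2·250) = 0.00200.
z(H) = z(0.64844) = 0.381
z(FA) = z(0.00200) = -2.878
d' = 0.381 − (-2.878) = 3.259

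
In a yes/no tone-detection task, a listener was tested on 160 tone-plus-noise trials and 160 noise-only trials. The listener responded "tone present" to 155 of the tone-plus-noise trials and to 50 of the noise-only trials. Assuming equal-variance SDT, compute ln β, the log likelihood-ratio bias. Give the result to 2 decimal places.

ln β = -1.62

H = 155/160 = 0.9688
FA = 50/160 = 0.3125
z(H) = 1.863
z(FA) = -0.489
ln β = −½·[z(H)² − z(FA)²] = −0.5 × (3.471 − 0.239) = -1.616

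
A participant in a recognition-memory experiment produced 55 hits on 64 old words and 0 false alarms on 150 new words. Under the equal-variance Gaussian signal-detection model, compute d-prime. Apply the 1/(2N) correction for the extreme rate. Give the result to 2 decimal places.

d-prime = 3.79

The false-alarm rate is 0/150 = 0, so apply the 1/(2N) correction: FA → 1/(2·150) = 0.00333.
z(H) = z(0.85938) = 1.078
z(FA) = z(0.00333) = -2.713
d' = 1.078 − (-2.713) = 3.791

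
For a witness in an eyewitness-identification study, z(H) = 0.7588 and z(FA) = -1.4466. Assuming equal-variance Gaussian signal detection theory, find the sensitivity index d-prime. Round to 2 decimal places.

d-prime = 2.21

d' = z(H) − z(FA) = 0.7588 − (-1.4466) = 2.2054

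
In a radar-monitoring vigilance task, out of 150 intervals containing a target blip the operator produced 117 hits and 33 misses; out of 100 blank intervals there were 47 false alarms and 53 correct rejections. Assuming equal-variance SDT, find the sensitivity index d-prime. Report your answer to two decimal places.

H = 117/150 = 0.7800
FA = 47/100 = 0.4700
z(H) = z(0.7800) = 0.772
z(FA) = z(0.4700) = -0.075
d' = z(H) − z(FA) = 0.772 − (-0.075) = 0.847

d-prime = 0.85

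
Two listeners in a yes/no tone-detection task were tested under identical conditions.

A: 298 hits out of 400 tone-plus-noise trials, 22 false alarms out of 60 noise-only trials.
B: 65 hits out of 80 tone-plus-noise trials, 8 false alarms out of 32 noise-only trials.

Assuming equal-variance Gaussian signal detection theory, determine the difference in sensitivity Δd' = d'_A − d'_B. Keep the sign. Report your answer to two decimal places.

A: z(0.7450) = 0.659, z(0.3667) = -0.341, d' = 1.000
B: z(0.8125) = 0.887, z(0.2500) = -0.674, d' = 1.561
Δd' = d'_A − d'_B = 1.000 − 1.561 = -0.561
B has the higher sensitivity.

Δd' = -0.56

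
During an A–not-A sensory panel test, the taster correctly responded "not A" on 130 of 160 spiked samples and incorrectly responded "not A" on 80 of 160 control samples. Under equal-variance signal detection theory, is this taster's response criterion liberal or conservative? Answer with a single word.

liberal

z(H) = 0.887, z(FA) = 0.000
c = −½·(z(H) + z(FA)) = -0.4435
c < 0 → liberal criterion (biased toward responding “yes”).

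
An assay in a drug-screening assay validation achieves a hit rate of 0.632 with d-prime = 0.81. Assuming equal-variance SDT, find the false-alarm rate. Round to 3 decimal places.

false-alarm rate = 0.318

z(hit rate) = z(0.632) = 0.3372
z(FA) = z(H) − d' = 0.3372 − 0.81 = -0.4728
false-alarm rate = Φ(-0.4728) = 0.3182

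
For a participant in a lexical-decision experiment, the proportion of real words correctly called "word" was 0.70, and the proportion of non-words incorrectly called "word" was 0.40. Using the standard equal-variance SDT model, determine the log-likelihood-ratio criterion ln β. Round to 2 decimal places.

z(H) = 0.524
z(FA) = -0.253
ln β = −½·[z(H)² − z(FA)²] = −0.5 × (0.275 − 0.064) = -0.1055

ln β = -0.11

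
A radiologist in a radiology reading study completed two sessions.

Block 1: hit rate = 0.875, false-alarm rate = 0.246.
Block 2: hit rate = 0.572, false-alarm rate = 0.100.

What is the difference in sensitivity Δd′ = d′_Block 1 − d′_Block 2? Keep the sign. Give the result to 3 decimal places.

Block 1: z(0.875) = 1.1503, z(0.246) = -0.6871, d' = 1.8374
Block 2: z(0.572) = 0.1815, z(0.100) = -1.2816, d' = 1.4631
Δd' = d'_Block 1 − d'_Block 2 = 1.8374 − 1.4631 = 0.3743
Block 1 has the higher sensitivity.

Δd′ = 0.374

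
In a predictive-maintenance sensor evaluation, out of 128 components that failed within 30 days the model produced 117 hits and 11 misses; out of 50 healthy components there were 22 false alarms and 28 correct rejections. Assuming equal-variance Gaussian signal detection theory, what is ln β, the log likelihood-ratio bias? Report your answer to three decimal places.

ln β = -0.922

H = 117/128 = 0.9141
FA = 22/50 = 0.4400
z(H) = z(0.9141) = 1.3664
z(FA) = z(0.4400) = -0.1510
ln β = −½·[z(H)² − z(FA)²] = −0.5 × (1.8670 − 0.0228) = -0.9221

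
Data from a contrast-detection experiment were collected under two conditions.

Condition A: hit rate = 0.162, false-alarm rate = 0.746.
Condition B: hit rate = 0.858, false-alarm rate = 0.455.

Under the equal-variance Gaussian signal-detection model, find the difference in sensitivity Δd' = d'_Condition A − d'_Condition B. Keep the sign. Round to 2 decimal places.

Δd' = -2.83

Condition A: z(0.162) = -0.986, z(0.746) = 0.662, d' = -1.648
Condition B: z(0.858) = 1.071, z(0.455) = -0.113, d' = 1.184
Δd' = d'_Condition A − d'_Condition B = -1.648 − 1.184 = -2.832
Condition B has the higher sensitivity.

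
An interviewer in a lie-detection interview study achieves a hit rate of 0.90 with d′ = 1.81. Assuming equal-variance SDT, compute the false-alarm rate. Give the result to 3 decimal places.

false-alarm rate = 0.299

z(hit rate) = z(0.90) = 1.2816
z(FA) = z(H) − d' = 1.2816 − 1.81 = -0.5284
false-alarm rate = Φ(-0.5284) = 0.2986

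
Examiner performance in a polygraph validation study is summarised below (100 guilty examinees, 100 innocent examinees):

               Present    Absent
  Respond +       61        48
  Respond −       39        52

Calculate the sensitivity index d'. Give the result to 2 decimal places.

H = 61/100 = 0.6100
FA = 48/100 = 0.4800
Φ⁻¹(H) = Φ⁻¹(0.6100) = 0.279
Φ⁻¹(FA) = Φ⁻¹(0.4800) = -0.050
d' = z(H) − z(FA) = 0.279 − (-0.050) = 0.329

d' = 0.33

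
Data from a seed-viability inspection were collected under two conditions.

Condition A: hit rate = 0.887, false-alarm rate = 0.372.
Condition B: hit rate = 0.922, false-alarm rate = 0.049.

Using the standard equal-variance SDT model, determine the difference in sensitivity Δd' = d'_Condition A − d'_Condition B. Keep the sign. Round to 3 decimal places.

Condition A: z(0.887) = 1.2107, z(0.372) = -0.3266, d' = 1.5373
Condition B: z(0.922) = 1.4187, z(0.049) = -1.6546, d' = 3.0733
Δd' = d'_Condition A − d'_Condition B = 1.5373 − 3.0733 = -1.5360
Condition B has the higher sensitivity.

Δd' = -1.536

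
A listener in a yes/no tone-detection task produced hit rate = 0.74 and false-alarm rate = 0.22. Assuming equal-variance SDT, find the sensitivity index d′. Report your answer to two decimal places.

z(0.74) = 0.643, z(0.22) = -0.772
d' = z(H) − z(FA) = 0.643 − (-0.772) = 1.415

d′ = 1.42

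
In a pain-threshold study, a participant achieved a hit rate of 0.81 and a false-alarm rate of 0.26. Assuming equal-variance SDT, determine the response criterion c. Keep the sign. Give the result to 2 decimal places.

c = -0.12

z(H) = 0.8779
z(FA) = -0.6433
c = −½·[z(H) + z(FA)] = −0.5 × (0.8779 + (-0.6433)) = -0.1173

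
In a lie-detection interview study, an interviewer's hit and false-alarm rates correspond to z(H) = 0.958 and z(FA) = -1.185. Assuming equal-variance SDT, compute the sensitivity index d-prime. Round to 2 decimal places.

d' = z(H) − z(FA) = 0.958 − (-1.185) = 2.143

d-prime = 2.14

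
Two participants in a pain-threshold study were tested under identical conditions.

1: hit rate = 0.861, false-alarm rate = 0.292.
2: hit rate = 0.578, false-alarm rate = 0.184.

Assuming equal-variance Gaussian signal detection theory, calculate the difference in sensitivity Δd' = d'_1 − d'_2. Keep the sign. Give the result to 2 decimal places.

1: z(0.861) = 1.085, z(0.292) = -0.548, d' = 1.633
2: z(0.578) = 0.197, z(0.184) = -0.900, d' = 1.097
Δd' = d'_1 − d'_2 = 1.633 − 1.097 = 0.536
1 has the higher sensitivity.

Δd' = 0.54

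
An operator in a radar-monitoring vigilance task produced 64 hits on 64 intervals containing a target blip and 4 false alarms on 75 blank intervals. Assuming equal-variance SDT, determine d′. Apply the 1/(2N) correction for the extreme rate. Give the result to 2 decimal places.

d′ = 4.03

The hit rate is 64/64 = 1, so apply the 1/(2N) correction: H → 1 − 1/(2·64) = 0.99219.
z(H) = z(0.99219) = 2.418
z(FA) = z(0.05333) = -1.613
d' = 2.418 − (-1.613) = 4.031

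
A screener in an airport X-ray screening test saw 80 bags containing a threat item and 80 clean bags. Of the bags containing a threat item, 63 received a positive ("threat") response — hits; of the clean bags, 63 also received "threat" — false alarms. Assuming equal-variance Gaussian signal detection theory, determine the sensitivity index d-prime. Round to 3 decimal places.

d-prime = 0.000

H = 63/80 = 0.7875
FA = 63/80 = 0.7875
Φ⁻¹(H) = 0.7978
Φ⁻¹(FA) = 0.7978
d' = z(H) − z(FA) = 0.7978 − 0.7978 = 0.0000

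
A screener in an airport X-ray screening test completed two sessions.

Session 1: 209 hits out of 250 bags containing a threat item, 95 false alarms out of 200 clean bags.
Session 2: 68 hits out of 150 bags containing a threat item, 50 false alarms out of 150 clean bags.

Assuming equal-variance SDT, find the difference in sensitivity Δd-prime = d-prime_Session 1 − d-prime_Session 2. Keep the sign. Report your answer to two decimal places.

Session 1: z(0.8360) = 0.978, z(0.4750) = -0.063, d' = 1.041
Session 2: z(0.4533) = -0.117, z(0.3333) = -0.431, d' = 0.314
Δd' = d'_Session 1 − d'_Session 2 = 1.041 − 0.314 = 0.727
Session 1 has the higher sensitivity.

Δd-prime = 0.73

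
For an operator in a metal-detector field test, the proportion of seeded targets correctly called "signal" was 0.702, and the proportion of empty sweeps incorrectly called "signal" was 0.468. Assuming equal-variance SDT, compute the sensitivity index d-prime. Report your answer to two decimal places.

z(H) = 0.530
z(FA) = -0.080
d' = z(H) − z(FA) = 0.530 − (-0.080) = 0.610

d-prime = 0.61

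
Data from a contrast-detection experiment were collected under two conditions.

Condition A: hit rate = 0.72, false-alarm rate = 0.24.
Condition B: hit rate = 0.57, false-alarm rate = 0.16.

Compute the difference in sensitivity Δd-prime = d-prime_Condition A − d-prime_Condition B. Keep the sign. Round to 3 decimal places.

Condition A: z(0.72) = 0.5828, z(0.24) = -0.7063, d' = 1.2891
Condition B: z(0.57) = 0.1764, z(0.16) = -0.9945, d' = 1.1709
Δd' = d'_Condition A − d'_Condition B = 1.2891 − 1.1709 = 0.1182
Condition A has the higher sensitivity.

Δd-prime = 0.118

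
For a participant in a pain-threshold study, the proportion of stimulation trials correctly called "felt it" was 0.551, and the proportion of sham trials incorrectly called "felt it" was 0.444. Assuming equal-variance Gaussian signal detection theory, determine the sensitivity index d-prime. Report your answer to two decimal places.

Φ⁻¹(0.551) = 0.128, Φ⁻¹(0.444) = -0.141
d' = z(H) − z(FA) = 0.128 − (-0.141) = 0.269

d-prime = 0.27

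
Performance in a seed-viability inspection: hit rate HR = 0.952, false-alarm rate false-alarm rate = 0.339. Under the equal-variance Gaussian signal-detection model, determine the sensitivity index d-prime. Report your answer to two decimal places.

Φ⁻¹(0.952) = 1.6646, Φ⁻¹(0.339) = -0.4152
d' = z(H) − z(FA) = 1.6646 − (-0.4152) = 2.0798

d-prime = 2.08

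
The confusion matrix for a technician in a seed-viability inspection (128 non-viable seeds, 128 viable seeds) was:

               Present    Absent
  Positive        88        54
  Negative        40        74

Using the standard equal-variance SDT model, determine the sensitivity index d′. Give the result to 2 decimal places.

H = 88/128 = 0.6875
FA = 54/128 = 0.4219
z(H) = z(0.6875) = 0.489
z(FA) = z(0.4219) = -0.197
d' = z(H) − z(FA) = 0.489 − (-0.197) = 0.686

d′ = 0.69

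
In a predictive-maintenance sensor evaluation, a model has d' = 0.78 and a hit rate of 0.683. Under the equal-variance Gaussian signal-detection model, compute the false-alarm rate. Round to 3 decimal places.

z(hit rate) = z(0.683) = 0.4761
z(FA) = z(H) − d' = 0.4761 − 0.78 = -0.3039
false-alarm rate = Φ(-0.3039) = 0.3806

false-alarm rate = 0.381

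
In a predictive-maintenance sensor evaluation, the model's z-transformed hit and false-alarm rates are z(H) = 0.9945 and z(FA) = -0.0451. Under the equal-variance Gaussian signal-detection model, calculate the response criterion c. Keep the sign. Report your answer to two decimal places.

c = −½·[z(H) + z(FA)] = −½·(0.9945 + (-0.0451)) = -0.4747
c < 0: the model has a liberal response bias.

c = -0.47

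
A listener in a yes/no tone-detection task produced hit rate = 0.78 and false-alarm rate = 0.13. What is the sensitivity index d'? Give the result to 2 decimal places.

z(0.78) = 0.772, z(0.13) = -1.126
d' = z(H) − z(FA) = 0.772 − (-1.126) = 1.898

d' = 1.90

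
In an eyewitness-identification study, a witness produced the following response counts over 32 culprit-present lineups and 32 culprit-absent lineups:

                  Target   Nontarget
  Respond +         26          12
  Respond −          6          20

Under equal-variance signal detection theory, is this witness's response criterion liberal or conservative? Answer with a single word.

liberal

z(H) = 0.887, z(FA) = -0.319
c = −½·(z(H) + z(FA)) = -0.284
c < 0 → liberal criterion (biased toward responding “yes”).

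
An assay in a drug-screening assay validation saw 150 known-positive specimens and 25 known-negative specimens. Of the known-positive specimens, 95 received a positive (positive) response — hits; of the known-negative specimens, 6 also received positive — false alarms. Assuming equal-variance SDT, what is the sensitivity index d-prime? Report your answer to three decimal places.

H = 95/150 = 0.6333
FA = 6/25 = 0.2400
z(0.6333) = 0.3406, z(0.2400) = -0.7063
d' = z(H) − z(FA) = 0.3406 − (-0.7063) = 1.0469

d-prime = 1.047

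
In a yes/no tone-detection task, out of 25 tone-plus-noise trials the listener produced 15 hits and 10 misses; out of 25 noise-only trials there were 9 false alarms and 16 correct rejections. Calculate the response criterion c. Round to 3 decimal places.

c = 0.053

H = 15/25 = 0.6000
FA = 9/25 = 0.3600
z(0.6000) = 0.2533, z(0.3600) = -0.3585
c = −½·[z(H) + z(FA)] = −0.5 × (0.2533 + (-0.3585)) = 0.0526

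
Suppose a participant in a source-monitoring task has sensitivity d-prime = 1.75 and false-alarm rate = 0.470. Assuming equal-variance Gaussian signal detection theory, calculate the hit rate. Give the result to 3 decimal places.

hit rate = 0.953

z(false-alarm rate) = z(0.470) = -0.0753
z(H) = z(FA) + d' = -0.0753 + 1.75 = 1.6747
hit rate = Φ(1.6747) = 0.9530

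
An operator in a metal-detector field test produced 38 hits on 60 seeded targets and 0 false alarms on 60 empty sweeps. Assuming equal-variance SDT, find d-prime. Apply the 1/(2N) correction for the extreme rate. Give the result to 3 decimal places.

d-prime = 2.735

The false-alarm rate is 0/60 = 0, so apply the 1/(2N) correction: FA → 1/(2·60) = 0.00833.
z(H) = z(0.63333) = 0.3407
z(FA) = z(0.00833) = -2.3941
d' = 0.3407 − (-2.3941) = 2.7348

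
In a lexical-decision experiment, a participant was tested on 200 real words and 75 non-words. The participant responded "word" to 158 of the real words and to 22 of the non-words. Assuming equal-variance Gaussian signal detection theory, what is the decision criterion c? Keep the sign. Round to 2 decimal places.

H = 158/200 = 0.7900
FA = 22/75 = 0.2933
Φ⁻¹(H) = Φ⁻¹(0.7900) = 0.806
Φ⁻¹(FA) = Φ⁻¹(0.2933) = -0.544
c = −½·[z(H) + z(FA)] = −0.5 × (0.806 + (-0.544)) = -0.131
c < 0: the participant has a liberal response bias.

c = -0.13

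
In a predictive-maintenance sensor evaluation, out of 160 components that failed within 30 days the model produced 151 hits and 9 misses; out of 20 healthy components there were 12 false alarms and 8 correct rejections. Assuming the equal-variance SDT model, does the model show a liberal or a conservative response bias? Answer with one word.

z(H) = 1.587, z(FA) = 0.253
c = −½·(z(H) + z(FA)) = -0.920
c < 0 → liberal criterion (biased toward responding “yes”).

liberal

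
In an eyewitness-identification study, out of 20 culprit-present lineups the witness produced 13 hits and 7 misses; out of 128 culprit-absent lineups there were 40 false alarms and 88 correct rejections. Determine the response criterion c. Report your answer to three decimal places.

H = 13/20 = 0.6500
FA = 40/128 = 0.3125
z(H) = 0.3853
z(FA) = -0.4888
c = −½·[z(H) + z(FA)] = −0.5 × (0.3853 + (-0.4888)) = 0.05175
c > 0: the witness has a conservative response bias.

c = 0.052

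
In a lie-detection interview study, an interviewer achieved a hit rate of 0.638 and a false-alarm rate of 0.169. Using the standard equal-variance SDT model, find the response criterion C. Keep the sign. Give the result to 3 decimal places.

Φ⁻¹(0.638) = 0.3531, Φ⁻¹(0.169) = -0.9581
c = −½·[z(H) + z(FA)] = −0.5 × (0.3531 + (-0.9581)) = 0.3025
c > 0: the interviewer has a conservative response bias.

C = 0.303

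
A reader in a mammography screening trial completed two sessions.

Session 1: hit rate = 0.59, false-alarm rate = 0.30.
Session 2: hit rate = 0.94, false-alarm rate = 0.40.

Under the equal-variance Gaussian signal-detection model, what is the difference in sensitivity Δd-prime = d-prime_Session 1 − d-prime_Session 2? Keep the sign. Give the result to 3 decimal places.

Δd-prime = -1.056

Session 1: z(0.59) = 0.2275, z(0.30) = -0.5244, d' = 0.7519
Session 2: z(0.94) = 1.5548, z(0.40) = -0.2533, d' = 1.8081
Δd' = d'_Session 1 − d'_Session 2 = 0.7519 − 1.8081 = -1.0562
Session 2 has the higher sensitivity.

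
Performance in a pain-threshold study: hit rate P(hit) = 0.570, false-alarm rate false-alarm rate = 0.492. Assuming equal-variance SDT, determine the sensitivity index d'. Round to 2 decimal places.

Φ⁻¹(H) = Φ⁻¹(0.570) = 0.176
Φ⁻¹(FA) = Φ⁻¹(0.492) = -0.020
d' = z(H) − z(FA) = 0.176 − (-0.020) = 0.196

d' = 0.20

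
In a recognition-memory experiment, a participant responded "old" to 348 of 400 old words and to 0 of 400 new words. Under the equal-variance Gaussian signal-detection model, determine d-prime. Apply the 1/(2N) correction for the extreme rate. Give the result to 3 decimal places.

The false-alarm rate is 0/400 = 0, so apply the 1/(2N) correction: FA → 1/(2·400) = 0.00125.
z(H) = z(0.87000) = 1.1264
z(FA) = z(0.00125) = -3.0233
d' = 1.1264 − (-3.0233) = 4.1497

d-prime = 4.150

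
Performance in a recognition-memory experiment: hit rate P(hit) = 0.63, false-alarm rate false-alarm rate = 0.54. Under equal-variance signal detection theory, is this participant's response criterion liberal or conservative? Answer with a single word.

liberal

z(H) = 0.332, z(FA) = 0.100
c = −½·(z(H) + z(FA)) = -0.216
c < 0 → liberal criterion (biased toward responding “yes”).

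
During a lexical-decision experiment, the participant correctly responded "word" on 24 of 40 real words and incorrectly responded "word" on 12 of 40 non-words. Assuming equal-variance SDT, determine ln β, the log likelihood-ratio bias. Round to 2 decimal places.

H = 24/40 = 0.6000
FA = 12/40 = 0.3000
z(H) = 0.253
z(FA) = -0.524
ln β = −½·[z(H)² − z(FA)²] = −0.5 × (0.064 − 0.275) = 0.1055

ln β = 0.11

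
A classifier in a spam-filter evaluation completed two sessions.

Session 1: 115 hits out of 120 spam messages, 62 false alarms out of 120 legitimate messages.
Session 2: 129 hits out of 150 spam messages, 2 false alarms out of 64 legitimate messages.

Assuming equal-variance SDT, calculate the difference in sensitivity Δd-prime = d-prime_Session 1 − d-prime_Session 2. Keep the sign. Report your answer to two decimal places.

Δd-prime = -1.25

Session 1: z(0.9583) = 1.731, z(0.5167) = 0.042, d' = 1.689
Session 2: z(0.8600) = 1.080, z(0.0312) = -1.863, d' = 2.943
Δd' = d'_Session 1 − d'_Session 2 = 1.689 − 2.943 = -1.254
Session 2 has the higher sensitivity.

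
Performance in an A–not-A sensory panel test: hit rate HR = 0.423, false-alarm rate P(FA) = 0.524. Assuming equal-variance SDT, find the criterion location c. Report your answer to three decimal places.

z(0.423) = -0.1942, z(0.524) = 0.0602
c = −½·[z(H) + z(FA)] = −0.5 × (-0.1942 + 0.0602) = 0.0670

c = 0.067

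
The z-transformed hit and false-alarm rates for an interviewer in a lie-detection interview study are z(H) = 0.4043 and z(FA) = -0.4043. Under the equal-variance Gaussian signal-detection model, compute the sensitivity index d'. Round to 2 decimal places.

d' = z(H) − z(FA) = 0.4043 − (-0.4043) = 0.8086

d' = 0.81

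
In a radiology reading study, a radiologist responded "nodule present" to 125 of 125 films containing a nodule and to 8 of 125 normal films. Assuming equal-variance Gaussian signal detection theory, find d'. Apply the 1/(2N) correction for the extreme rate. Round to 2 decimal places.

The hit rate is 125/125 = 1, so apply the 1/(2N) correction: H → 1 − 1/(2·125) = 0.99600.
z(H) = z(0.99600) = 2.652
z(FA) = z(0.06400) = -1.522
d' = 2.652 − (-1.522) = 4.174

d' = 4.17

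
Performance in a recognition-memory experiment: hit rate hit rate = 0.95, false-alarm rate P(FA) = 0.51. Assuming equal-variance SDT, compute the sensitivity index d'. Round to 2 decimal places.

z(H) = 1.645
z(FA) = 0.025
d' = z(H) − z(FA) = 1.645 − 0.025 = 1.620

d' = 1.62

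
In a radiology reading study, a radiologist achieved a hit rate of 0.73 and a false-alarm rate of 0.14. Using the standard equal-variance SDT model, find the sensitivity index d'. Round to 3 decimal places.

d' = 1.693

z(0.73) = 0.6128, z(0.14) = -1.0803
d' = z(H) − z(FA) = 0.6128 − (-1.0803) = 1.6931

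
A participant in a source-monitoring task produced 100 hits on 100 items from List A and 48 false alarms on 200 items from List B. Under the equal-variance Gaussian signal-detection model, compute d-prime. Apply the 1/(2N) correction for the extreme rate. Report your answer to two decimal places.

The hit rate is 100/100 = 1, so apply the 1/(2N) correction: H → 1 − 1/(2·100) = 0.99500.
z(H) = z(0.99500) = 2.576
z(FA) = z(0.24000) = -0.706
d' = 2.576 − (-0.706) = 3.282

d-prime = 3.28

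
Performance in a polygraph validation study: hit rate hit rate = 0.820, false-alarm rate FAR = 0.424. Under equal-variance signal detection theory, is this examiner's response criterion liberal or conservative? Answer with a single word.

liberal

z(H) = 0.915, z(FA) = -0.192
c = −½·(z(H) + z(FA)) = -0.3615
c < 0 → liberal criterion (biased toward responding “yes”).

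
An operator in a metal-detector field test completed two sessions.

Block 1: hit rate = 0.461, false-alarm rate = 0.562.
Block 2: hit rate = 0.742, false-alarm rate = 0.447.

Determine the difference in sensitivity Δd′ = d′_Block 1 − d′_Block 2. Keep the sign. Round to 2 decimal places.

Δd′ = -1.04

Block 1: z(0.461) = -0.098, z(0.562) = 0.156, d' = -0.254
Block 2: z(0.742) = 0.650, z(0.447) = -0.133, d' = 0.783
Δd' = d'_Block 1 − d'_Block 2 = -0.254 − 0.783 = -1.037
Block 2 has the higher sensitivity.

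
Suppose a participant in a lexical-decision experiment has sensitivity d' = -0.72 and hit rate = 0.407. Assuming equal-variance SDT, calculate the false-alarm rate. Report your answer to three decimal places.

z(hit rate) = z(0.407) = -0.2353
z(FA) = z(H) − d' = -0.2353 − (-0.72) = 0.4847
false-alarm rate = Φ(0.4847) = 0.6861

false-alarm rate = 0.686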